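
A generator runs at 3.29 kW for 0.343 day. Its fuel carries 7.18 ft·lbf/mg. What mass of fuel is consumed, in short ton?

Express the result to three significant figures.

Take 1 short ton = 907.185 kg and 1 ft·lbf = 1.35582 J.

0.0110 short ton

3.29 kW → 3290 W
0.343 day → 29635.2 s
E = P × t = 3290 × 29635.2 = 9.74998×10⁷ J
7.18 ft·lbf/mg → 9.73479×10⁶ J/kg
m = E / e_s = 9.74998×10⁷ / 9.73479×10⁶ = 10.0156 kg
In short ton: 10.0156 / 907.185 = 0.0110403 short ton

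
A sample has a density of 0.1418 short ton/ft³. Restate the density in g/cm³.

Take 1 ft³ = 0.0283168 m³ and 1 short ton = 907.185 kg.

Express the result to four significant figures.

4.543 g/cm³

0.1418 short ton/ft³ × 907.185 kg/short ton ÷ 0.0283168 m³/ft³ = 4542.84 kg/m³
4542.84 kg/m³ ÷ 0.001 kg/g × 10⁻⁶ m³/cm³ = 4.54284 g/cm³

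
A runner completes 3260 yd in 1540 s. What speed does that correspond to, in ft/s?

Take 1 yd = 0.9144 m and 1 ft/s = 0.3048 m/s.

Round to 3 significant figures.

6.35 ft/s

3260 yd × 0.9144 = 2980.94 m
v = d / t = 2980.94 m / 1540 s = 1.93568 m/s
1.93568 m/s ÷ (0.3048 m/s/ft/s) = 6.35066 ft/s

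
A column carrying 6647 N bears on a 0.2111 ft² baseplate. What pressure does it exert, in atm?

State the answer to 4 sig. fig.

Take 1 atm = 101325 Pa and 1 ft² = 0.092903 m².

3.345 atm

0.2111 ft² × 0.092903 → 0.0196118 m²
P = F / A = 6647 N / 0.0196118 m² = 338929 Pa
338929 Pa ÷ (101325 Pa/atm) = 3.34497 atm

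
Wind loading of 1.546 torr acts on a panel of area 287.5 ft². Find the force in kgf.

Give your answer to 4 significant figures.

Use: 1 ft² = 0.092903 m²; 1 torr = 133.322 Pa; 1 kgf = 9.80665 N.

1.546 torr × 133.322 = 206.116 Pa
287.5 ft² × 0.092903 = 26.7096 m²
F = P × A = 206.116 Pa × 26.7096 m² = 5505.28 N
5505.28 N ÷ (9.80665 N/kgf) = 561.382 kgf

561.4 kgf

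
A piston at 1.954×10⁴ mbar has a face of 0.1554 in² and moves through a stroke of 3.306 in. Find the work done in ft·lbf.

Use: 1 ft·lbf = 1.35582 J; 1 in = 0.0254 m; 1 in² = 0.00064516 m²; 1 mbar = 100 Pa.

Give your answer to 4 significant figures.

12.13 ft·lbf

1.954×10⁴ mbar → 1.954×10⁶ Pa
0.1554 in² → 1.00258×10⁻⁴ m²
F = P × A = 1.954×10⁶ × 1.00258×10⁻⁴ = 195.904 N
3.306 in → 0.0839724 m
W = F × d = 195.904 × 0.0839724 = 16.4505 J
In ft·lbf: 16.4505 / 1.35582 = 12.1332 ft·lbf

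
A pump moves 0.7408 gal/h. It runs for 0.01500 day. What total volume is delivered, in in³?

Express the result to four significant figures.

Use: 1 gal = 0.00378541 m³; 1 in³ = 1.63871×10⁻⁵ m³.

61.60 in³

0.7408 gal/h → 7.78953×10⁻⁷ m³/s
0.01500 day → 1296 s
V = Q × t = 7.78953×10⁻⁷ × 1296 = 0.00100952 m³
In in³: 0.00100952 / 1.63871×10⁻⁵ = 61.6046 in³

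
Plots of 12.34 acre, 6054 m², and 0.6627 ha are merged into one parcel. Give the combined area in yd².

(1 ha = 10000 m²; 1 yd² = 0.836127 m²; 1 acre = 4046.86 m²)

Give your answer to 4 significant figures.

7.489×10⁴ yd²

12.34 acre × 4046.86 = 49938.3 m²
6054 m² (already m²)
0.6627 ha × 10000 = 6627 m²
Sum: 49938.3 + 6054 + 6627 = 62619.3 m²
In yd²: 62619.3 / 0.836127 = 74892.1 yd²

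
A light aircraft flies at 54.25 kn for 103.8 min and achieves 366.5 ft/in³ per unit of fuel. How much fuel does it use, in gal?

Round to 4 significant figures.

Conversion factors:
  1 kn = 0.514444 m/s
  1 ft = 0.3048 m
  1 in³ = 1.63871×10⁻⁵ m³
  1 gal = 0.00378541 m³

6.736 gal

54.25 kn → 27.9086 m/s
103.8 min → 6228 s
d = v × t = 27.9086 × 6228 = 173815 m
366.5 ft/in³ → 6.8169×10⁶ m/m³
V = d / (distance per unit fuel) = 173815 / 6.8169×10⁶ = 0.0254977 m³
In gal: 0.0254977 / 0.00378541 = 6.73578 gal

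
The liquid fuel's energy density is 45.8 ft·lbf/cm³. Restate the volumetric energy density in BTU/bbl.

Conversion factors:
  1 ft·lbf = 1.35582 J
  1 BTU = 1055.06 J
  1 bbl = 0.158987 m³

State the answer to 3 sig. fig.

9360 BTU/bbl

45.8 ft·lbf/cm³ × 1.35582 J/ft·lbf ÷ 10⁻⁶ m³/cm³ = 6.20966×10⁷ J/m³
6.20966×10⁷ J/m³ ÷ 1055.06 J/BTU × 0.158987 m³/bbl = 9357.34 BTU/bbl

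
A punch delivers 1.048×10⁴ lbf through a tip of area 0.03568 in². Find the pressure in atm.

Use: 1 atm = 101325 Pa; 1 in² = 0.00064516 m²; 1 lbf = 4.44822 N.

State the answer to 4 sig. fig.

1.999×10⁴ atm

1.048×10⁴ lbf × 4.44822 = 46617.3 N
0.03568 in² × 0.00064516 = 2.30193×10⁻⁵ m²
P = F / A = 46617.3 N / 2.30193×10⁻⁵ m² = 2.02514×10⁹ Pa
2.02514×10⁹ Pa ÷ (101325 Pa/atm) = 19986.6 atm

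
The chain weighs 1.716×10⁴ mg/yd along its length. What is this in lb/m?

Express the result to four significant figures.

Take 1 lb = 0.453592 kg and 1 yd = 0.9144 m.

1.716×10⁴ mg/yd × 10⁻⁶ kg/mg ÷ 0.9144 m/yd = 0.0187664 kg/m
0.0187664 kg/m ÷ 0.453592 kg/lb = 0.0413729 lb/m

0.04137 lb/m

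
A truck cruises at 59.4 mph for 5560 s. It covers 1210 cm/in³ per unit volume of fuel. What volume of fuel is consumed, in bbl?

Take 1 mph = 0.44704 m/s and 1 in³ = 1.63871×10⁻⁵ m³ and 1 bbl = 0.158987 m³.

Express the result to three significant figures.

59.4 mph → 26.5542 m/s
d = v × t = 26.5542 × 5560 = 147641 m
1210 cm/in³ → 738386 m/m³
V = d / (distance per unit fuel) = 147641 / 738386 = 0.199951 m³
In bbl: 0.199951 / 0.158987 = 1.25766 bbl

1.26 bbl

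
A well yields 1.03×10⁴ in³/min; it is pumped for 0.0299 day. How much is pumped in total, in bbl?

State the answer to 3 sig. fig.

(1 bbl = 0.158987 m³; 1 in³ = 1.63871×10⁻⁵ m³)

45.7 bbl

1.03×10⁴ in³/min → 0.00281312 m³/s
0.0299 day → 2583.36 s
V = Q × t = 0.00281312 × 2583.36 = 7.2673 m³
In bbl: 7.2673 / 0.158987 = 45.71 bbl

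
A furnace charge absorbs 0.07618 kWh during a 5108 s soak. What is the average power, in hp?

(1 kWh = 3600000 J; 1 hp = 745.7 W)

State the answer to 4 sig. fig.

0.07618 kWh × 3600000 = 274248 J
P = E / t = 274248 J / 5108 s = 53.6899 W
53.6899 W ÷ (745.7 W/hp) = 0.0719993 hp

0.07200 hp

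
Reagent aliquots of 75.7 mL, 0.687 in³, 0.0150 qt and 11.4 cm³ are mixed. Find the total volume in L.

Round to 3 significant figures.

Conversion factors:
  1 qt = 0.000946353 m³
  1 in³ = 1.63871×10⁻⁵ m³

75.7 mL × 10⁻⁶ → 7.57×10⁻⁵ m³
0.687 in³ × 1.63871×10⁻⁵ → 1.12579×10⁻⁵ m³
0.0150 qt × 0.000946353 → 1.41953×10⁻⁵ m³
11.4 cm³ × 10⁻⁶ → 1.14×10⁻⁵ m³
Total: 7.57×10⁻⁵ + 1.12579×10⁻⁵ + 1.41953×10⁻⁵ + 1.14×10⁻⁵ = 1.12553×10⁻⁴ m³
In L: 1.12553×10⁻⁴ / 0.001 = 0.112553 L

0.113 L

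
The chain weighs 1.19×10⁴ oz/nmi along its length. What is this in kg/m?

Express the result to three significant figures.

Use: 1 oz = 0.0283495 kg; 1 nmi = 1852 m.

1.19×10⁴ oz/nmi × 0.0283495 kg/oz ÷ 1852 m/nmi = 0.182159 kg/m
0.182159 kg/m  = 0.182159 kg/m

0.182 kg/m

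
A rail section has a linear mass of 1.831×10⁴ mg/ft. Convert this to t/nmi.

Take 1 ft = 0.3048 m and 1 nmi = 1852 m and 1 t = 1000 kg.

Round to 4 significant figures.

0.1113 t/nmi

1.831×10⁴ mg/ft × 10⁻⁶ kg/mg ÷ 0.3048 m/ft = 0.0600722 kg/m
0.0600722 kg/m ÷ 1000 kg/t × 1852 m/nmi = 0.111254 t/nmi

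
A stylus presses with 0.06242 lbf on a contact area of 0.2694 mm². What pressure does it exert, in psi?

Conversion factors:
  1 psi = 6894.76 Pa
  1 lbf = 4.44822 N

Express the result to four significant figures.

0.06242 lbf × 4.44822 → 0.277658 N
0.2694 mm² × 10⁻⁶ → 2.694×10⁻⁷ m²
P = F / A = 0.277658 N / 2.694×10⁻⁷ m² = 1.03065×10⁶ Pa
1.03065×10⁶ Pa ÷ (6894.76 Pa/psi) = 149.483 psi

149.5 psi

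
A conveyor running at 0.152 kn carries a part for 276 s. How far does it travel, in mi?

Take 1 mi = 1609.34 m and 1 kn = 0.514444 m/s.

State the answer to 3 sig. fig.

0.0134 mi

0.152 kn × 0.514444 = 0.0781955 m/s
d = v × t = 0.0781955 m/s × 276 s = 21.582 m
21.582 m ÷ (1609.34 m/mi) = 0.0134105 mi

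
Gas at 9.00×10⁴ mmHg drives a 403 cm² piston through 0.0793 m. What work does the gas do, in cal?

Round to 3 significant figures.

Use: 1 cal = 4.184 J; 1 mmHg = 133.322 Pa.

9.00×10⁴ mmHg → 1.1999×10⁷ Pa
403 cm² → 0.0403 m²
F = P × A = 1.1999×10⁷ × 0.0403 = 483560 N
W = F × d = 483560 × 0.0793 = 38346.3 J
In cal: 38346.3 / 4.184 = 9164.99 cal

9160 cal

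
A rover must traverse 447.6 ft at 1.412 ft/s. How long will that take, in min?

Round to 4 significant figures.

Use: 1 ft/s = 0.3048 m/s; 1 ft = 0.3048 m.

447.6 ft × 0.3048 → 136.428 m
1.412 ft/s × 0.3048 → 0.430378 m/s
t = d / v = 136.428 m / 0.430378 m/s = 316.996 s
316.996 s ÷ (60 s/min) = 5.28327 min

5.283 min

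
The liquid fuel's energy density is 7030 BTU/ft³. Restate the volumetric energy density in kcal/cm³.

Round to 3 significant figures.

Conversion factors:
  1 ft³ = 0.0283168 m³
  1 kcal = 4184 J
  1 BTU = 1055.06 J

0.0626 kcal/cm³

7030 BTU/ft³ × 1055.06 J/BTU ÷ 0.0283168 m³/ft³ = 2.61932×10⁸ J/m³
2.61932×10⁸ J/m³ ÷ 4184 J/kcal × 10⁻⁶ m³/cm³ = 0.0626033 kcal/cm³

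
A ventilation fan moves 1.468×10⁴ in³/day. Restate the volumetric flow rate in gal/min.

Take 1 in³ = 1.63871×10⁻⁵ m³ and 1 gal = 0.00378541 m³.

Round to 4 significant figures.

1.468×10⁴ in³/day × 1.63871×10⁻⁵ m³/in³ ÷ 86400 s/day = 2.78429×10⁻⁶ m³/s
2.78429×10⁻⁶ m³/s ÷ 0.00378541 m³/gal × 60 s/min = 0.0441319 gal/min

0.04413 gal/min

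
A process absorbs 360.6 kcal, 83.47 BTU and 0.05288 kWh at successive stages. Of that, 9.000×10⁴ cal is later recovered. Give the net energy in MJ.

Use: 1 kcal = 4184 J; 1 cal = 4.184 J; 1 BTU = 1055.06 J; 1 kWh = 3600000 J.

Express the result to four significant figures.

360.6 kcal × 4184 = 1.50875×10⁶ J
83.47 BTU × 1055.06 = 88065.9 J
0.05288 kWh × 3600000 = 190368 J
9.000×10⁴ cal × 4.184 = 376560 J
Result: 1.50875×10⁶ + 88065.9 + 190368 − 376560 = 1.41062×10⁶ J
In MJ: 1.41062×10⁶ / 1000000 = 1.41062 MJ

1.411 MJ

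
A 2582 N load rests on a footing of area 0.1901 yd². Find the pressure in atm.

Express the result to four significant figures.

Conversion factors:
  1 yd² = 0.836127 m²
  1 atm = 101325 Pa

0.1901 yd² × 0.836127 = 0.158948 m²
P = F / A = 2582 N / 0.158948 m² = 16244.3 Pa
16244.3 Pa ÷ (101325 Pa/atm) = 0.160319 atm

0.1603 atm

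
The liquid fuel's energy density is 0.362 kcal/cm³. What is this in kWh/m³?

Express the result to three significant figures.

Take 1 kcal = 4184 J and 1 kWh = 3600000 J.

421 kWh/m³

0.362 kcal/cm³ × 4184 J/kcal ÷ 10⁻⁶ m³/cm³ = 1.51461×10⁹ J/m³
1.51461×10⁹ J/m³ ÷ 3600000 J/kWh = 420.725 kWh/m³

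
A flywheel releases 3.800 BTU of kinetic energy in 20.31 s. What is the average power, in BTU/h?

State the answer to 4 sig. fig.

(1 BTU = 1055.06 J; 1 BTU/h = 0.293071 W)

673.6 BTU/h

3.800 BTU × 1055.06 → 4009.23 J
P = E / t = 4009.23 J / 20.31 s = 197.402 W
197.402 W ÷ (0.293071 W/BTU/h) = 673.564 BTU/h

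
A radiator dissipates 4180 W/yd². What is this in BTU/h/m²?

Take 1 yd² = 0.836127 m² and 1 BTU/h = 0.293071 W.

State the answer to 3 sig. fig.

4180 W/yd² ÷ 0.836127 m²/yd² = 4999.24 W/m²
4999.24 W/m² ÷ 0.293071 W/BTU/h = 17058.1 BTU/h/m²

1.71×10⁴ BTU/h/m²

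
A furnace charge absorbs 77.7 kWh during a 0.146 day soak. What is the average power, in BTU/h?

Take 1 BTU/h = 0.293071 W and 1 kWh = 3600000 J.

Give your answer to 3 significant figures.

77.7 kWh × 3600000 = 2.7972×10⁸ J
0.146 day × 86400 = 12614.4 s
P = E / t = 2.7972×10⁸ J / 12614.4 s = 22174.7 W
22174.7 W ÷ (0.293071 W/BTU/h) = 75663.2 BTU/h

7.57×10⁴ BTU/h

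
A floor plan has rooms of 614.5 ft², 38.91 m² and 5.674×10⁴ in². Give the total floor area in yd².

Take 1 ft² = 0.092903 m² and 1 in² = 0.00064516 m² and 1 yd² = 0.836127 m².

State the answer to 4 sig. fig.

158.6 yd²

614.5 ft² × 0.092903 → 57.0889 m²
38.91 m² (already m²)
5.674×10⁴ in² × 0.00064516 → 36.6064 m²
Combined: 57.0889 + 38.91 + 36.6064 = 132.605 m²
In yd²: 132.605 / 0.836127 = 158.594 yd²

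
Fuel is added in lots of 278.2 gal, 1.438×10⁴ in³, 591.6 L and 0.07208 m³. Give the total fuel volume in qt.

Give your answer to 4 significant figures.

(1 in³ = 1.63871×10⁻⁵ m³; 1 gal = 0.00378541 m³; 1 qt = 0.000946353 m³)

278.2 gal × 0.00378541 = 1.0531 m³
1.438×10⁴ in³ × 1.63871×10⁻⁵ = 0.235646 m³
591.6 L × 0.001 = 0.5916 m³
0.07208 m³ (already m³)
Combined: 1.0531 + 0.235646 + 0.5916 + 0.07208 = 1.95243 m³
In qt: 1.95243 / 0.000946353 = 2063.11 qt

2063 qt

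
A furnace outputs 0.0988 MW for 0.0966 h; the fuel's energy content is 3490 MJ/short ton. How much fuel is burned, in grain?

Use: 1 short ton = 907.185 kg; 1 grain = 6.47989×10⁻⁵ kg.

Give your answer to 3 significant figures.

0.0988 MW → 98800 W
0.0966 h → 347.76 s
E = P × t = 98800 × 347.76 = 3.43587×10⁷ J
3490 MJ/short ton → 3.84707×10⁶ J/kg
m = E / e_s = 3.43587×10⁷ / 3.84707×10⁶ = 8.93113 kg
In grain: 8.93113 / 6.47989×10⁻⁵ = 137828 grain

1.38×10⁵ grain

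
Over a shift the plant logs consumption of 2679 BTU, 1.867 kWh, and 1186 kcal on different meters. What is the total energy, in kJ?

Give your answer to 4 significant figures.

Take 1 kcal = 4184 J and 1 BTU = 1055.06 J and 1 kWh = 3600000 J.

1.451×10⁴ kJ

2679 BTU × 1055.06 = 2.82651×10⁶ J
1.867 kWh × 3600000 = 6.7212×10⁶ J
1186 kcal × 4184 = 4.96222×10⁶ J
Combined: 2.82651×10⁶ + 6.7212×10⁶ + 4.96222×10⁶ = 1.45099×10⁷ J
In kJ: 1.45099×10⁷ / 1000 = 14509.9 kJ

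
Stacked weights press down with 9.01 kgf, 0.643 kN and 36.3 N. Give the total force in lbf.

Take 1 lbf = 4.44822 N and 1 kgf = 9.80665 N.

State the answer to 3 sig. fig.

9.01 kgf × 9.80665 → 88.3579 N
0.643 kN × 1000 → 643 N
36.3 N (already N)
Combined: 88.3579 + 643 + 36.3 = 767.658 N
In lbf: 767.658 / 4.44822 = 172.576 lbf

173 lbf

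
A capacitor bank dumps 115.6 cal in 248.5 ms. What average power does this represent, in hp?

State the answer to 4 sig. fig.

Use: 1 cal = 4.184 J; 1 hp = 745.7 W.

115.6 cal × 4.184 = 483.67 J
248.5 ms × 0.001 = 0.2485 s
P = E / t = 483.67 J / 0.2485 s = 1946.36 W
1946.36 W ÷ (745.7 W/hp) = 2.61011 hp

2.610 hp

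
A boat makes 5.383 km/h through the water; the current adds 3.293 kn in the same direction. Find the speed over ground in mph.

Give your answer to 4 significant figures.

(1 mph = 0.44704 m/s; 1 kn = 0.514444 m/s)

7.134 mph

5.383 km/h × (1/3.6) = 1.49528 m/s
3.293 kn × 0.514444 = 1.69406 m/s
Total: 1.49528 + 1.69406 = 3.18934 m/s
In mph: 3.18934 / 0.44704 = 7.13435 mph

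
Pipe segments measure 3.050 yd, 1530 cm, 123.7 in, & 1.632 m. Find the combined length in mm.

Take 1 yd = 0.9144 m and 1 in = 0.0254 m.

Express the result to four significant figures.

3.050 yd × 0.9144 → 2.78892 m
1530 cm × 0.01 → 15.3 m
123.7 in × 0.0254 → 3.14198 m
1.632 m (already m)
Sum: 2.78892 + 15.3 + 3.14198 + 1.632 = 22.8629 m
In mm: 22.8629 / 0.001 = 22862.9 mm

2.286×10⁴ mm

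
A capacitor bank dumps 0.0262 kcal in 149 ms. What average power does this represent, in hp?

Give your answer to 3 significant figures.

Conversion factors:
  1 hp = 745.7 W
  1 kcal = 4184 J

0.987 hp

0.0262 kcal × 4184 → 109.621 J
149 ms × 0.001 → 0.149 s
P = E / t = 109.621 J / 0.149 s = 735.711 W
735.711 W ÷ (745.7 W/hp) = 0.986605 hp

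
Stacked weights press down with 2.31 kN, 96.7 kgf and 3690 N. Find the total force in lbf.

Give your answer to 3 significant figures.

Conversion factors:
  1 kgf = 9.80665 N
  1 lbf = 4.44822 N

1560 lbf

2.31 kN × 1000 → 2310 N
96.7 kgf × 9.80665 → 948.303 N
3690 N (already N)
Sum: 2310 + 948.303 + 3690 = 6948.3 N
In lbf: 6948.3 / 4.44822 = 1562.04 lbf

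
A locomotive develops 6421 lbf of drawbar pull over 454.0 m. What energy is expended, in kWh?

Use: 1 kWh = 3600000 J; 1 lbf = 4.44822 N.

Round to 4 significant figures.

6421 lbf × 4.44822 = 28562 N
W = F × d = 28562 N × 454 m = 1.29671×10⁷ J
1.29671×10⁷ J ÷ (3600000 J/kWh) = 3.60197 kWh

3.602 kWh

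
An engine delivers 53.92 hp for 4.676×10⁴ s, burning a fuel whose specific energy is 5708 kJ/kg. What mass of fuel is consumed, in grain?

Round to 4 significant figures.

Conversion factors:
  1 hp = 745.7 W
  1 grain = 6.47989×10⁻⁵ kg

5.083×10⁶ grain

53.92 hp → 40208.1 W
E = P × t = 40208.1 × 46760 = 1.88013×10⁹ J
5708 kJ/kg → 5.708×10⁶ J/kg
m = E / e_s = 1.88013×10⁹ / 5.708×10⁶ = 329.385 kg
In grain: 329.385 / 6.47989×10⁻⁵ = 5.08319×10⁶ grain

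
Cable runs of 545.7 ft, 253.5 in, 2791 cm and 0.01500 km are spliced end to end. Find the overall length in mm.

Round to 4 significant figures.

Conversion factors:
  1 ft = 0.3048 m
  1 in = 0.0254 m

545.7 ft × 0.3048 = 166.329 m
253.5 in × 0.0254 = 6.4389 m
2791 cm × 0.01 = 27.91 m
0.01500 km × 1000 = 15 m
Combined: 166.329 + 6.4389 + 27.91 + 15 = 215.678 m
In mm: 215.678 / 0.001 = 215678 mm

2.157×10⁵ mm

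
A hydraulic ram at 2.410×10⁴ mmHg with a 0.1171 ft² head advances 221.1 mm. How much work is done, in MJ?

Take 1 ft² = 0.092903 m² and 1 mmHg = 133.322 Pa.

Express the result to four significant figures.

0.007728 MJ

2.410×10⁴ mmHg → 3.21306×10⁶ Pa
0.1171 ft² → 0.0108789 m²
F = P × A = 3.21306×10⁶ × 0.0108789 = 34954.6 N
221.1 mm → 0.2211 m
W = F × d = 34954.6 × 0.2211 = 7728.46 J
In MJ: 7728.46 / 1000000 = 0.00772846 MJ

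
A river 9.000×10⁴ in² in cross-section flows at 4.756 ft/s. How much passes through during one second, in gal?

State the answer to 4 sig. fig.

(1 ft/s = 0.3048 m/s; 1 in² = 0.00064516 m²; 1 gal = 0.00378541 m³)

4.756 ft/s × 0.3048 → 1.44963 m/s
9.000×10⁴ in² × 0.00064516 → 58.0644 m²
V = v × A × t = 1.44963 m/s × 58.0644 m² × 1 s = 84.1719 m³
84.1719 m³ ÷ (0.00378541 m³/gal) = 22235.9 gal

2.224×10⁴ gal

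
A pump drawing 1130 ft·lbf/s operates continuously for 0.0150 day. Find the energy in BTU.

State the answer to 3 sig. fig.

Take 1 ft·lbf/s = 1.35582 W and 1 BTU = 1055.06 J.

1880 BTU

1130 ft·lbf/s × 1.35582 → 1532.08 W
0.0150 day × 86400 → 1296 s
E = P × t = 1532.08 W × 1296 s = 1.98558×10⁶ J
1.98558×10⁶ J ÷ (1055.06 J/BTU) = 1881.96 BTU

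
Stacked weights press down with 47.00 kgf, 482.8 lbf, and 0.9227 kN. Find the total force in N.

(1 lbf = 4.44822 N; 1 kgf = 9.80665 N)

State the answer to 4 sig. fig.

3531 N

47.00 kgf × 9.80665 = 460.913 N
482.8 lbf × 4.44822 = 2147.6 N
0.9227 kN × 1000 = 922.7 N
Combined: 460.913 + 2147.6 + 922.7 = 3531.21 N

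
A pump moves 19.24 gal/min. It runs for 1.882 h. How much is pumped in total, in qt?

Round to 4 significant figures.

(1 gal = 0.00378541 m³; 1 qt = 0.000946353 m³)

8690 qt

19.24 gal/min → 0.00121385 m³/s
1.882 h → 6775.2 s
V = Q × t = 0.00121385 × 6775.2 = 8.22408 m³
In qt: 8.22408 / 0.000946353 = 8690.29 qt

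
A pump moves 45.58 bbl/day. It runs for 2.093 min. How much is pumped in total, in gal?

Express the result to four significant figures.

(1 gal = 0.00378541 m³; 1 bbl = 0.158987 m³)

2.782 gal

45.58 bbl/day → 8.3873×10⁻⁵ m³/s
2.093 min → 125.58 s
V = Q × t = 8.3873×10⁻⁵ × 125.58 = 0.0105328 m³
In gal: 0.0105328 / 0.00378541 = 2.78247 gal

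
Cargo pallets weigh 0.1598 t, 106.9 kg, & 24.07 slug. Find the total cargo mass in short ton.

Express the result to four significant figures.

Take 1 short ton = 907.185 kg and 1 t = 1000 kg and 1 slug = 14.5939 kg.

0.6812 short ton

0.1598 t × 1000 → 159.8 kg
106.9 kg (already kg)
24.07 slug × 14.5939 → 351.275 kg
Total: 159.8 + 106.9 + 351.275 = 617.975 kg
In short ton: 617.975 / 907.185 = 0.681201 short ton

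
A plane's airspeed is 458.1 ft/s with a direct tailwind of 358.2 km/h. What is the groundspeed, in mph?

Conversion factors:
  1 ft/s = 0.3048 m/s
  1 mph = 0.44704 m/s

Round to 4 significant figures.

534.9 mph

458.1 ft/s × 0.3048 = 139.629 m/s
358.2 km/h × (1/3.6) = 99.5 m/s
Combined: 139.629 + 99.5 = 239.129 m/s
In mph: 239.129 / 0.44704 = 534.916 mph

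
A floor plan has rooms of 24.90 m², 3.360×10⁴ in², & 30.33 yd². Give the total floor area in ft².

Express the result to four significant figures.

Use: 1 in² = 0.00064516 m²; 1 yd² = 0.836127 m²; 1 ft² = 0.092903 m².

774.3 ft²

24.90 m² (already m²)
3.360×10⁴ in² × 0.00064516 → 21.6774 m²
30.33 yd² × 0.836127 → 25.3597 m²
Total: 24.9 + 21.6774 + 25.3597 = 71.9371 m²
In ft²: 71.9371 / 0.092903 = 774.325 ft²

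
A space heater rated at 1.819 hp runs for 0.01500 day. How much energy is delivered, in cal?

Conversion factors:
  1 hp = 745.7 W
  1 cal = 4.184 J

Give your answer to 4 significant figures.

4.202×10⁵ cal

1.819 hp × 745.7 → 1356.43 W
0.01500 day × 86400 → 1296 s
E = P × t = 1356.43 W × 1296 s = 1.75793×10⁶ J
1.75793×10⁶ J ÷ (4.184 J/cal) = 420155 cal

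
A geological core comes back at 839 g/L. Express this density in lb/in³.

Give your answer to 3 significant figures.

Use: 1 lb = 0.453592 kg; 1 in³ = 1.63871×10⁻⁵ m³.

839 g/L × 0.001 kg/g ÷ 0.001 m³/L = 839 kg/m³
839 kg/m³ ÷ 0.453592 kg/lb × 1.63871×10⁻⁵ m³/in³ = 0.0303109 lb/in³

0.0303 lb/in³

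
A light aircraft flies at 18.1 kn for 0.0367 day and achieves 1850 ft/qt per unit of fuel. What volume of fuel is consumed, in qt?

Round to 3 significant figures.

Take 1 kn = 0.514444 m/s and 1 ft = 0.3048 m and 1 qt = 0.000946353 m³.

52.4 qt

18.1 kn → 9.31144 m/s
0.0367 day → 3170.88 s
d = v × t = 9.31144 × 3170.88 = 29525.5 m
1850 ft/qt → 595845 m/m³
V = d / (distance per unit fuel) = 29525.5 / 595845 = 0.0495523 m³
In qt: 0.0495523 / 0.000946353 = 52.3613 qt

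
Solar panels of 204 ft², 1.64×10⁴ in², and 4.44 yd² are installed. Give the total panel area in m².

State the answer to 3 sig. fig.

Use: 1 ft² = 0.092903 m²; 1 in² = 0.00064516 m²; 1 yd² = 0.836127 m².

204 ft² × 0.092903 = 18.9522 m²
1.64×10⁴ in² × 0.00064516 = 10.5806 m²
4.44 yd² × 0.836127 = 3.7124 m²
Combined: 18.9522 + 10.5806 + 3.7124 = 33.2452 m²

33.2 m²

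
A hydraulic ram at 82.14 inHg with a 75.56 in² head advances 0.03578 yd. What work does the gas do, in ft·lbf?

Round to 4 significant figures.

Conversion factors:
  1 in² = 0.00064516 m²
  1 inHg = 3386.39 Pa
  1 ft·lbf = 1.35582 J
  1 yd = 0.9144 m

82.14 inHg → 278158 Pa
75.56 in² → 0.0487483 m²
F = P × A = 278158 × 0.0487483 = 13559.7 N
0.03578 yd → 0.0327172 m
W = F × d = 13559.7 × 0.0327172 = 443.635 J
In ft·lbf: 443.635 / 1.35582 = 327.208 ft·lbf

327.2 ft·lbf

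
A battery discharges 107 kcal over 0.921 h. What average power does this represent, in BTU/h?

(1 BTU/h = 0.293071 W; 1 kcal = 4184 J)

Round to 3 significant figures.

107 kcal × 4184 = 447688 J
0.921 h × 3600 = 3315.6 s
P = E / t = 447688 J / 3315.6 s = 135.025 W
135.025 W ÷ (0.293071 W/BTU/h) = 460.725 BTU/h

461 BTU/h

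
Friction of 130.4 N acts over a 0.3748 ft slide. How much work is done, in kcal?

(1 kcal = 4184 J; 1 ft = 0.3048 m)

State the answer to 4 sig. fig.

0.003560 kcal

0.3748 ft × 0.3048 = 0.114239 m
W = F × d = 130.4 N × 0.114239 m = 14.8968 J
14.8968 J ÷ (4184 J/kcal) = 0.00356042 kcal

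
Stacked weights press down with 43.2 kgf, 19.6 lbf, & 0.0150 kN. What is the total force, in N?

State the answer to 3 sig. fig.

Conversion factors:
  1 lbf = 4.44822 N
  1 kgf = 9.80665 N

526 N

43.2 kgf × 9.80665 = 423.647 N
19.6 lbf × 4.44822 = 87.1851 N
0.0150 kN × 1000 = 15 N
Combined: 423.647 + 87.1851 + 15 = 525.832 N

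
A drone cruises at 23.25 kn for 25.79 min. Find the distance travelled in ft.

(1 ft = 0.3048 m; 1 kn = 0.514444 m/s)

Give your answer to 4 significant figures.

23.25 kn × 0.514444 = 11.9608 m/s
25.79 min × 60 = 1547.4 s
d = v × t = 11.9608 m/s × 1547.4 s = 18508.1 m
18508.1 m ÷ (0.3048 m/ft) = 60722.1 ft

6.072×10⁴ ft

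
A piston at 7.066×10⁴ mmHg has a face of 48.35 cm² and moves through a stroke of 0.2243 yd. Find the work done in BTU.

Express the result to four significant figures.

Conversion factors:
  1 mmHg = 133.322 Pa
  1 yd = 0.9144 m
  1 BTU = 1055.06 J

7.066×10⁴ mmHg → 9.42053×10⁶ Pa
48.35 cm² → 0.004835 m²
F = P × A = 9.42053×10⁶ × 0.004835 = 45548.3 N
0.2243 yd → 0.2051 m
W = F × d = 45548.3 × 0.2051 = 9341.96 J
In BTU: 9341.96 / 1055.06 = 8.85443 BTU

8.854 BTU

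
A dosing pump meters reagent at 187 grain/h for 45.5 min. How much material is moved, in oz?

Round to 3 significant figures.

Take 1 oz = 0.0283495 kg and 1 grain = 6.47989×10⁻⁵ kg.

187 grain/h → 3.36594×10⁻⁶ kg/s
45.5 min → 2730 s
m = ṁ × t = 3.36594×10⁻⁶ × 2730 = 0.00918902 kg
In oz: 0.00918902 / 0.0283495 = 0.324133 oz

0.324 oz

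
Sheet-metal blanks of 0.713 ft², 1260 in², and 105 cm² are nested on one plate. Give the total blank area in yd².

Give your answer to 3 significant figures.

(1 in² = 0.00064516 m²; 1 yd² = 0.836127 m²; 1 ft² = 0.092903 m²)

0.713 ft² × 0.092903 → 0.0662398 m²
1260 in² × 0.00064516 → 0.812902 m²
105 cm² × 0.0001 → 0.0105 m²
Combined: 0.0662398 + 0.812902 + 0.0105 = 0.889642 m²
In yd²: 0.889642 / 0.836127 = 1.064 yd²

1.06 yd²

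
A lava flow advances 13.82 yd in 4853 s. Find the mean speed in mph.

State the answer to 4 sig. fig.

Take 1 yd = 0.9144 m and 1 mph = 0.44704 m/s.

0.005825 mph

13.82 yd × 0.9144 = 12.637 m
v = d / t = 12.637 m / 4853 s = 0.00260396 m/s
0.00260396 m/s ÷ (0.44704 m/s/mph) = 0.00582489 mph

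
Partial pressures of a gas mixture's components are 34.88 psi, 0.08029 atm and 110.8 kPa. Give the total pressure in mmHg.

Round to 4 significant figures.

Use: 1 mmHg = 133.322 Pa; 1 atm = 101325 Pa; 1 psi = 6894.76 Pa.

34.88 psi × 6894.76 = 240489 Pa
0.08029 atm × 101325 = 8135.38 Pa
110.8 kPa × 1000 = 110800 Pa
Total: 240489 + 8135.38 + 110800 = 359424 Pa
In mmHg: 359424 / 133.322 = 2695.91 mmHg

2696 mmHg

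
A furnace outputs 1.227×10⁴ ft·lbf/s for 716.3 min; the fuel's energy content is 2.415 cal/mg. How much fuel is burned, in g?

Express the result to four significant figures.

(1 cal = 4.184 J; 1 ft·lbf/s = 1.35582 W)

7.076×10⁴ g

1.227×10⁴ ft·lbf/s → 16635.9 W
716.3 min → 42978 s
E = P × t = 16635.9 × 42978 = 7.14978×10⁸ J
2.415 cal/mg → 1.01044×10⁷ J/kg
m = E / e_s = 7.14978×10⁸ / 1.01044×10⁷ = 70.7591 kg
In g: 70.7591 / 0.001 = 70759.1 g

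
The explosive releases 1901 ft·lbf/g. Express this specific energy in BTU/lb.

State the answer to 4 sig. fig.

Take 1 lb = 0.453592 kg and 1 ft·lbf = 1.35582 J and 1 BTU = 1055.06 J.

1108 BTU/lb

1901 ft·lbf/g × 1.35582 J/ft·lbf ÷ 0.001 kg/g = 2.57741×10⁶ J/kg
2.57741×10⁶ J/kg ÷ 1055.06 J/BTU × 0.453592 kg/lb = 1108.08 BTU/lb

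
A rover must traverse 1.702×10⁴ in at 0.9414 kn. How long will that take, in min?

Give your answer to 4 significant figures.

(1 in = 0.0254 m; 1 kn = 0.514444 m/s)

14.88 min

1.702×10⁴ in × 0.0254 → 432.308 m
0.9414 kn × 0.514444 → 0.484298 m/s
t = d / v = 432.308 m / 0.484298 m/s = 892.649 s
892.649 s ÷ (60 s/min) = 14.8775 min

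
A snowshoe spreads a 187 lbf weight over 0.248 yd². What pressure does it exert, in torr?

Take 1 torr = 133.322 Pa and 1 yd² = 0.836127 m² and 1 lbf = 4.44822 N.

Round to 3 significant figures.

187 lbf × 4.44822 = 831.817 N
0.248 yd² × 0.836127 = 0.207359 m²
P = F / A = 831.817 N / 0.207359 m² = 4011.48 Pa
4011.48 Pa ÷ (133.322 Pa/torr) = 30.0887 torr

30.1 torr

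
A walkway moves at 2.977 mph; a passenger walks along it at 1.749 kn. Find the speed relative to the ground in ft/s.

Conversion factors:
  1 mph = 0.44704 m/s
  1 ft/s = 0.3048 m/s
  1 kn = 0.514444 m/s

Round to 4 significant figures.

7.318 ft/s

2.977 mph × 0.44704 = 1.33084 m/s
1.749 kn × 0.514444 = 0.899763 m/s
Combined: 1.33084 + 0.899763 = 2.2306 m/s
In ft/s: 2.2306 / 0.3048 = 7.31824 ft/s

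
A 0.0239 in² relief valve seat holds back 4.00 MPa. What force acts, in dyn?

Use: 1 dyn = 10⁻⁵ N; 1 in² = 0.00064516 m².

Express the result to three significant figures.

4.00 MPa × 1000000 = 4×10⁶ Pa
0.0239 in² × 0.00064516 = 1.54193×10⁻⁵ m²
F = P × A = 4×10⁶ Pa × 1.54193×10⁻⁵ m² = 61.6772 N
61.6772 N ÷ (10⁻⁵ N/dyn) = 6.16772×10⁶ dyn

6.17×10⁶ dyn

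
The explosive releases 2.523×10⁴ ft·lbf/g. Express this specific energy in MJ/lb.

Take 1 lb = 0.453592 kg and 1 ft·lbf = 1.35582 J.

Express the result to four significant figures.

15.52 MJ/lb

2.523×10⁴ ft·lbf/g × 1.35582 J/ft·lbf ÷ 0.001 kg/g = 3.42073×10⁷ J/kg
3.42073×10⁷ J/kg ÷ 1000000 J/MJ × 0.453592 kg/lb = 15.5162 MJ/lb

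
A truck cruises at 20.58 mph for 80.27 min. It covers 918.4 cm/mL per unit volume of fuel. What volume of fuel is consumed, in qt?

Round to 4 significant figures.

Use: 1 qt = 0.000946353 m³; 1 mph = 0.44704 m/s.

20.58 mph → 9.20008 m/s
80.27 min → 4816.2 s
d = v × t = 9.20008 × 4816.2 = 44309.4 m
918.4 cm/mL → 9.184×10⁶ m/m³
V = d / (distance per unit fuel) = 44309.4 / 9.184×10⁶ = 0.00482463 m³
In qt: 0.00482463 / 0.000946353 = 5.09813 qt

5.098 qt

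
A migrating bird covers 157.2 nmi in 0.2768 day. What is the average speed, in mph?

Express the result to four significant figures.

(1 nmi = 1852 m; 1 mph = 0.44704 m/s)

27.23 mph

157.2 nmi × 1852 = 291134 m
0.2768 day × 86400 = 23915.5 s
v = d / t = 291134 m / 23915.5 s = 12.1734 m/s
12.1734 m/s ÷ (0.44704 m/s/mph) = 27.2311 mph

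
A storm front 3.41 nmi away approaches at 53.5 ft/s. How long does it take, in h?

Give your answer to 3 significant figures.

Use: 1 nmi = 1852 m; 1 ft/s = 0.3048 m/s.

3.41 nmi × 1852 = 6315.32 m
53.5 ft/s × 0.3048 = 16.3068 m/s
t = d / v = 6315.32 m / 16.3068 m/s = 387.281 s
387.281 s ÷ (3600 s/h) = 0.107578 h

0.108 h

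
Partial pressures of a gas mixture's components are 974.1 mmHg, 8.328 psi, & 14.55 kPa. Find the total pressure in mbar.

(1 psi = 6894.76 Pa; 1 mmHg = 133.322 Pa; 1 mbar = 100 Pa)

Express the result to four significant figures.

974.1 mmHg × 133.322 → 129869 Pa
8.328 psi × 6894.76 → 57419.6 Pa
14.55 kPa × 1000 → 14550 Pa
Total: 129869 + 57419.6 + 14550 = 201839 Pa
In mbar: 201839 / 100 = 2018.39 mbar

2018 mbar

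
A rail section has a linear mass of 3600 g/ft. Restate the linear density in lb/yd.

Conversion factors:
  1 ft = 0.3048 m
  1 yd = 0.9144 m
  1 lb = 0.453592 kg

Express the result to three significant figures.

23.8 lb/yd

3600 g/ft × 0.001 kg/g ÷ 0.3048 m/ft = 11.811 kg/m
11.811 kg/m ÷ 0.453592 kg/lb × 0.9144 m/yd = 23.8099 lb/yd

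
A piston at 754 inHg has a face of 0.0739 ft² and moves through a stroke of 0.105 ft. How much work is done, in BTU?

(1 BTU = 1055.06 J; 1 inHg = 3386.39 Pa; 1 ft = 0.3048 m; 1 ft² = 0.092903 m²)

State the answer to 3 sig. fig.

754 inHg → 2.55334×10⁶ Pa
0.0739 ft² → 0.00686553 m²
F = P × A = 2.55334×10⁶ × 0.00686553 = 17530 N
0.105 ft → 0.032004 m
W = F × d = 17530 × 0.032004 = 561.03 J
In BTU: 561.03 / 1055.06 = 0.531752 BTU

0.532 BTU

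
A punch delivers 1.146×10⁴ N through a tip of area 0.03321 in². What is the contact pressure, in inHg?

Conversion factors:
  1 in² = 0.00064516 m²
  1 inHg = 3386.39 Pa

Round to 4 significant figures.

0.03321 in² × 0.00064516 → 2.14258×10⁻⁵ m²
P = F / A = 11460 N / 2.14258×10⁻⁵ m² = 5.34869×10⁸ Pa
5.34869×10⁸ Pa ÷ (3386.39 Pa/inHg) = 157947 inHg

1.579×10⁵ inHg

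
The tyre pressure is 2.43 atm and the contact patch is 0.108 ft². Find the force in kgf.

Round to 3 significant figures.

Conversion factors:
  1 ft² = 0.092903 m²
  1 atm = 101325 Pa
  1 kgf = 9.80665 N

2.43 atm × 101325 = 246220 Pa
0.108 ft² × 0.092903 = 0.0100335 m²
F = P × A = 246220 Pa × 0.0100335 m² = 2470.45 N
2470.45 N ÷ (9.80665 N/kgf) = 251.916 kgf

252 kgf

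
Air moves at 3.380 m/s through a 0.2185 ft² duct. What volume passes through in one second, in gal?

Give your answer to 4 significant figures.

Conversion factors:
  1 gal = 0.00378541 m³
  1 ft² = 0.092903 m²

18.13 gal

0.2185 ft² × 0.092903 → 0.0202993 m²
V = v × A × t = 3.38 m/s × 0.0202993 m² × 1 s = 0.0686116 m³
0.0686116 m³ ÷ (0.00378541 m³/gal) = 18.1253 gal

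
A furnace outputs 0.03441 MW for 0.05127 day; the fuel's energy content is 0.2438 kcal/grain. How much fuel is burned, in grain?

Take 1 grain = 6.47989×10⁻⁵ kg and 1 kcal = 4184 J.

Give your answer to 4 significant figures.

1.494×10⁵ grain

0.03441 MW → 34410 W
0.05127 day → 4429.73 s
E = P × t = 34410 × 4429.73 = 1.52427×10⁸ J
0.2438 kcal/grain → 1.57419×10⁷ J/kg
m = E / e_s = 1.52427×10⁸ / 1.57419×10⁷ = 9.68288 kg
In grain: 9.68288 / 6.47989×10⁻⁵ = 149430 grain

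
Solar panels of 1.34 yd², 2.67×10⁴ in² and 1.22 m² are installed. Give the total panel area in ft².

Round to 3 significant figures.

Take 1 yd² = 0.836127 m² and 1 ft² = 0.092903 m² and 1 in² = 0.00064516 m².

211 ft²

1.34 yd² × 0.836127 = 1.12041 m²
2.67×10⁴ in² × 0.00064516 = 17.2258 m²
1.22 m² (already m²)
Sum: 1.12041 + 17.2258 + 1.22 = 19.5662 m²
In ft²: 19.5662 / 0.092903 = 210.609 ft²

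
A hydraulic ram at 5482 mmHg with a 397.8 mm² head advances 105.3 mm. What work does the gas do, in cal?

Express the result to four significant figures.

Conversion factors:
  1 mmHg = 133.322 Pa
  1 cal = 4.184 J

7.317 cal

5482 mmHg → 730871 Pa
397.8 mm² → 3.978×10⁻⁴ m²
F = P × A = 730871 × 3.978×10⁻⁴ = 290.74 N
105.3 mm → 0.1053 m
W = F × d = 290.74 × 0.1053 = 30.6149 J
In cal: 30.6149 / 4.184 = 7.31714 cal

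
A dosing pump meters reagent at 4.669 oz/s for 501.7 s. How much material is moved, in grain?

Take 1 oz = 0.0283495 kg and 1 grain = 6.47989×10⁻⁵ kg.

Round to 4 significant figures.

4.669 oz/s → 0.132364 kg/s
m = ṁ × t = 0.132364 × 501.7 = 66.407 kg
In grain: 66.407 / 6.47989×10⁻⁵ = 1.02482×10⁶ grain

1.025×10⁶ grain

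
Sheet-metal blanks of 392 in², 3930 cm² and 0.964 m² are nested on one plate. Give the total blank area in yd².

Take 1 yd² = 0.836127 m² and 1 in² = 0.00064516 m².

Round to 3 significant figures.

1.93 yd²

392 in² × 0.00064516 → 0.252903 m²
3930 cm² × 0.0001 → 0.393 m²
0.964 m² (already m²)
Sum: 0.252903 + 0.393 + 0.964 = 1.6099 m²
In yd²: 1.6099 / 0.836127 = 1.92543 yd²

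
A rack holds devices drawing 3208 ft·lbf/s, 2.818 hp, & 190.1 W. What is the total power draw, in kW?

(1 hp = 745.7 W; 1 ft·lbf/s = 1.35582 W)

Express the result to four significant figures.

6.641 kW

3208 ft·lbf/s × 1.35582 = 4349.47 W
2.818 hp × 745.7 = 2101.38 W
190.1 W (already W)
Sum: 4349.47 + 2101.38 + 190.1 = 6640.95 W
In kW: 6640.95 / 1000 = 6.64095 kW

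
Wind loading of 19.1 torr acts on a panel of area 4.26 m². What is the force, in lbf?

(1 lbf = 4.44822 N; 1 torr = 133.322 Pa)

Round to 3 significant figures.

19.1 torr × 133.322 = 2546.45 Pa
F = P × A = 2546.45 Pa × 4.26 m² = 10847.9 N
10847.9 N ÷ (4.44822 N/lbf) = 2438.71 lbf

2440 lbf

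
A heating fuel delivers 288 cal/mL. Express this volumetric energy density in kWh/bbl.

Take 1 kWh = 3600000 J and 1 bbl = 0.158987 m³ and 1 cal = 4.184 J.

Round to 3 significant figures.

288 cal/mL × 4.184 J/cal ÷ 10⁻⁶ m³/mL = 1.20499×10⁹ J/m³
1.20499×10⁹ J/m³ ÷ 3600000 J/kWh × 0.158987 m³/bbl = 53.216 kWh/bbl

53.2 kWh/bbl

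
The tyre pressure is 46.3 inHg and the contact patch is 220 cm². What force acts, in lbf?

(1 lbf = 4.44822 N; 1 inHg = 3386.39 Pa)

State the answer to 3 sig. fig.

46.3 inHg × 3386.39 → 156790 Pa
220 cm² × 0.0001 → 0.022 m²
F = P × A = 156790 Pa × 0.022 m² = 3449.38 N
3449.38 N ÷ (4.44822 N/lbf) = 775.452 lbf

775 lbf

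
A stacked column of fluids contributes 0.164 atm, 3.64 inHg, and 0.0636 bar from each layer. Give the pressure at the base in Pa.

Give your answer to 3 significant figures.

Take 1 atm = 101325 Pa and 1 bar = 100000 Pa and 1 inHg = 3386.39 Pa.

3.53×10⁴ Pa

0.164 atm × 101325 = 16617.3 Pa
3.64 inHg × 3386.39 = 12326.5 Pa
0.0636 bar × 100000 = 6360 Pa
Sum: 16617.3 + 12326.5 + 6360 = 35303.8 Pa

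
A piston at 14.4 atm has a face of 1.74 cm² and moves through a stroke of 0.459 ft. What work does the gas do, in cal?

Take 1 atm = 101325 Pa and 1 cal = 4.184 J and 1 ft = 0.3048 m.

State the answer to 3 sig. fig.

14.4 atm → 1.45908×10⁶ Pa
1.74 cm² → 1.74×10⁻⁴ m²
F = P × A = 1.45908×10⁶ × 1.74×10⁻⁴ = 253.88 N
0.459 ft → 0.139903 m
W = F × d = 253.88 × 0.139903 = 35.5186 J
In cal: 35.5186 / 4.184 = 8.48915 cal

8.49 cal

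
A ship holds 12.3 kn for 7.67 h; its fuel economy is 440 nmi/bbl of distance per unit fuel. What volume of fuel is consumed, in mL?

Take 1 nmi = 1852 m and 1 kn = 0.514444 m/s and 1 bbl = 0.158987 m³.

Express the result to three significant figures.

12.3 kn → 6.32766 m/s
7.67 h → 27612 s
d = v × t = 6.32766 × 27612 = 174719 m
440 nmi/bbl → 5.12545×10⁶ m/m³
V = d / (distance per unit fuel) = 174719 / 5.12545×10⁶ = 0.0340885 m³
In mL: 0.0340885 / 10⁻⁶ = 34088.5 mL

3.41×10⁴ mL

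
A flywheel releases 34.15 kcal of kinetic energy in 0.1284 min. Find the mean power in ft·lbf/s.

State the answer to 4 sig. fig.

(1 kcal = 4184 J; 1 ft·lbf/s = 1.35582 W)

1.368×10⁴ ft·lbf/s

34.15 kcal × 4184 = 142884 J
0.1284 min × 60 = 7.704 s
P = E / t = 142884 J / 7.704 s = 18546.7 W
18546.7 W ÷ (1.35582 W/ft·lbf/s) = 13679.3 ft·lbf/s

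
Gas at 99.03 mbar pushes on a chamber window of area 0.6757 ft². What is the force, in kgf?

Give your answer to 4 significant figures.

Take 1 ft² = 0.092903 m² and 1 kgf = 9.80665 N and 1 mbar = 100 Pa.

99.03 mbar × 100 → 9903 Pa
0.6757 ft² × 0.092903 → 0.0627746 m²
F = P × A = 9903 Pa × 0.0627746 m² = 621.657 N
621.657 N ÷ (9.80665 N/kgf) = 63.3914 kgf

63.39 kgf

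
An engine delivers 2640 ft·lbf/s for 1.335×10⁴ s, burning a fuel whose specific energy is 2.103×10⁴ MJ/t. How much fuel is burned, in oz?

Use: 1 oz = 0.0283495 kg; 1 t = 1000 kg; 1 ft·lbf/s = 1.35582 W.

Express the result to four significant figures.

80.15 oz

2640 ft·lbf/s → 3579.36 W
E = P × t = 3579.36 × 13350 = 4.77845×10⁷ J
2.103×10⁴ MJ/t → 2.103×10⁷ J/kg
m = E / e_s = 4.77845×10⁷ / 2.103×10⁷ = 2.27221 kg
In oz: 2.27221 / 0.0283495 = 80.1499 oz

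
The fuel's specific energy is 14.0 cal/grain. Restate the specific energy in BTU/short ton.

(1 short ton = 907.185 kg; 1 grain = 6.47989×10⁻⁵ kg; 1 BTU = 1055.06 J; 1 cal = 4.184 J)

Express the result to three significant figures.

14.0 cal/grain × 4.184 J/cal ÷ 6.47989×10⁻⁵ kg/grain = 903966 J/kg
903966 J/kg ÷ 1055.06 J/BTU × 907.185 kg/short ton = 777268 BTU/short ton

7.77×10⁵ BTU/short ton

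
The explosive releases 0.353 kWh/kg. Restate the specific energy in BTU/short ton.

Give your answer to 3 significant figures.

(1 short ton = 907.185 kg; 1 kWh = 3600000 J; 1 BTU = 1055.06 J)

0.353 kWh/kg × 3600000 J/kWh = 1.2708×10⁶ J/kg
1.2708×10⁶ J/kg ÷ 1055.06 J/BTU × 907.185 kg/short ton = 1.09269×10⁶ BTU/short ton

1.09×10⁶ BTU/short ton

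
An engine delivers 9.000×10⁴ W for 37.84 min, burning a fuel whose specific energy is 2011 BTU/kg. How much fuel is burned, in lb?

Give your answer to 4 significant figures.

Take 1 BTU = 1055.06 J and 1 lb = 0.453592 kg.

212.3 lb

37.84 min → 2270.4 s
E = P × t = 90000 × 2270.4 = 2.04336×10⁸ J
2011 BTU/kg → 2.12173×10⁶ J/kg
m = E / e_s = 2.04336×10⁸ / 2.12173×10⁶ = 96.3063 kg
In lb: 96.3063 / 0.453592 = 212.319 lb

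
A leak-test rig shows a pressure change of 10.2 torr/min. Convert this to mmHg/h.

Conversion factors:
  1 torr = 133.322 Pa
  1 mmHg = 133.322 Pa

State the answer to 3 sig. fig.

10.2 torr/min × 133.322 Pa/torr ÷ 60 s/min = 22.6647 Pa/s
22.6647 Pa/s ÷ 133.322 Pa/mmHg × 3600 s/h = 611.999 mmHg/h

612 mmHg/h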